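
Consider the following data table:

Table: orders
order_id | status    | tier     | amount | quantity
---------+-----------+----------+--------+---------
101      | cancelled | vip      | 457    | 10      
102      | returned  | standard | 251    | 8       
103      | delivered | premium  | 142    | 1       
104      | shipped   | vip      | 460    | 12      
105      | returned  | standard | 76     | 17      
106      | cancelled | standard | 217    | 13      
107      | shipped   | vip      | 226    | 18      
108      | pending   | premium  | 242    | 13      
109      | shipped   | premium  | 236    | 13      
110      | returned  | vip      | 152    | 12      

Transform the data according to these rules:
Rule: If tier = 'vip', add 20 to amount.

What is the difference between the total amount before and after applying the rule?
80

Step 1: Original sum of amount = 2459
Step 2: 4 records have tier = 'vip'
Step 3: Each affected record changes by 20
Step 4: Total change = 4 × 20 = 80
Step 5: New sum = 2459 + 80 = 2539
Step 6: Difference = |2539 - 2459| = 80
        (Sum increased by 80)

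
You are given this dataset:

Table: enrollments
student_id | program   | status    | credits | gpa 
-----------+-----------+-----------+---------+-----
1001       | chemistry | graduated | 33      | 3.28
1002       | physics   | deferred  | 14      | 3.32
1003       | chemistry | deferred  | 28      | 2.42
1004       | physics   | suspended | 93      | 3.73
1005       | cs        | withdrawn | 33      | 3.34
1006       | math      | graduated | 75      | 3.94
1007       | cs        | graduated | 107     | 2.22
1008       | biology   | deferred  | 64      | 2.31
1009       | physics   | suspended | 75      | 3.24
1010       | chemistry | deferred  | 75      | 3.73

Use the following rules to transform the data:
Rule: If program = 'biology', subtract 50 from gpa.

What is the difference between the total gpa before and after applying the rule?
50.0

Step 1: Original sum of gpa = 31.53
Step 2: 1 records have program = 'biology'
Step 3: Each affected record changes by -50
Step 4: Total change = 1 × -50 = -50
Step 5: New sum = 31.53 + -50 = -18.47
Step 6: Difference = |-18.47 - 31.53| = 50.0
        (Sum decreased by 50.0)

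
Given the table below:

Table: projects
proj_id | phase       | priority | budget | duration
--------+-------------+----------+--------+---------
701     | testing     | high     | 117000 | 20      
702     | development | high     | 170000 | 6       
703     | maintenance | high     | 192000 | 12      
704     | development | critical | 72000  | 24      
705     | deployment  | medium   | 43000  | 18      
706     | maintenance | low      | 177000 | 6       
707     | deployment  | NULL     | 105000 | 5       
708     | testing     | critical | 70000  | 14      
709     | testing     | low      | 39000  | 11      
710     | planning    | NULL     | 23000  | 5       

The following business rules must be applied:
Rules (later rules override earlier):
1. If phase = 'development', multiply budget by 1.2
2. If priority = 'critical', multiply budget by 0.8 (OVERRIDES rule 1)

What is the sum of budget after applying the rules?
1013600.0

Step 1: Rule 2 takes priority for records with priority = 'critical'
  - 2 records: 142000 × 0.8 = 113600.0
Step 2: Rule 1 applies to remaining records with phase = 'development'
  - 1 records: 170000 × 1.2 = 204000.0
Step 3: Other records unchanged: 696000
Step 4: Final sum = 113600.0 + 204000.0 + 696000 = 1013600.0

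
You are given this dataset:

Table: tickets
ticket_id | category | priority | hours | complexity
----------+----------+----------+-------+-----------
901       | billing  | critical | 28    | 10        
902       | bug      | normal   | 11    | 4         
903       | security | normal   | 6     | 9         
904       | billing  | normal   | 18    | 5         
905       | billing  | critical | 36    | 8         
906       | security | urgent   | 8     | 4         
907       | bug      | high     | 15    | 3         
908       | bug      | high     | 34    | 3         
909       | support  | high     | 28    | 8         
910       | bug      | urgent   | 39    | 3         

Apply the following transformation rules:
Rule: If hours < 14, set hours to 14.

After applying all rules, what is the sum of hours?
240

Step 1: 3 records have hours < 14
Step 2: These records originally summed to 25
Step 3: After setting to minimum: 3 × 14 = 42
Step 4: Unaffected records sum: 198
Step 5: Final sum = 42 + 198 = 240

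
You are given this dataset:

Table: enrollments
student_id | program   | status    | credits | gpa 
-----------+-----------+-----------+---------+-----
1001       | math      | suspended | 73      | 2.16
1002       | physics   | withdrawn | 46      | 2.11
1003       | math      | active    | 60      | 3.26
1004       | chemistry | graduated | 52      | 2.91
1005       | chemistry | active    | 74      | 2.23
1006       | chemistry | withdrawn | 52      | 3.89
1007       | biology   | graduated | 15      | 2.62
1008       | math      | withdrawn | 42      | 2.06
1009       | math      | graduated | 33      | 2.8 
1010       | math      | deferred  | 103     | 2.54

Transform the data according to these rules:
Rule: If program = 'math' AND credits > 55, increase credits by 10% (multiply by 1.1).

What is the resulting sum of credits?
573.6

Step 1: Find records where program = 'math' AND credits > 55
Step 2: 3 records match, summing to 236
Step 3: After multiplier: 236 × 1.1 = 259.6
Step 4: Unaffected records sum: 314
Step 5: Final sum = 259.6 + 314 = 573.6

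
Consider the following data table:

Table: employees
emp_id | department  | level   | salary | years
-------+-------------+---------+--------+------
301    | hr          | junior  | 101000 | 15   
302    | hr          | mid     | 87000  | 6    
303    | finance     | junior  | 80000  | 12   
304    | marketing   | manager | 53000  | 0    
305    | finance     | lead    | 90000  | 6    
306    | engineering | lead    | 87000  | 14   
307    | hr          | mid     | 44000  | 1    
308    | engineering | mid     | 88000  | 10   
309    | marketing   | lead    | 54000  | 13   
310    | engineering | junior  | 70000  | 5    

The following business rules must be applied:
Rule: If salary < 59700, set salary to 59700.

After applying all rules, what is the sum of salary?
782100

Step 1: 3 records have salary < 59700
Step 2: These records originally summed to 151000
Step 3: After setting to minimum: 3 × 59700 = 179100
Step 4: Unaffected records sum: 603000
Step 5: Final sum = 179100 + 603000 = 782100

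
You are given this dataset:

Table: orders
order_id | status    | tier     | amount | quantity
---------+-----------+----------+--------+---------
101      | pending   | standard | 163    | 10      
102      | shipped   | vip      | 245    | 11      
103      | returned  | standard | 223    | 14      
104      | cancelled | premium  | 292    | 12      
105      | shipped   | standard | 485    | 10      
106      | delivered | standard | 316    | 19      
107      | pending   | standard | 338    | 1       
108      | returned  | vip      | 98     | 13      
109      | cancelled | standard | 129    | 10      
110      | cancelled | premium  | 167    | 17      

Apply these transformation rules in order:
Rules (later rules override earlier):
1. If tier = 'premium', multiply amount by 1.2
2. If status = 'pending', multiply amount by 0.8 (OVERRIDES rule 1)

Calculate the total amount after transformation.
2447.6

Step 1: Rule 2 takes priority for records with status = 'pending'
  - 2 records: 501 × 0.8 = 400.8
Step 2: Rule 1 applies to remaining records with tier = 'premium'
  - 2 records: 459 × 1.2 = 550.8
Step 3: Other records unchanged: 1496
Step 4: Final sum = 400.8 + 550.8 + 1496 = 2447.6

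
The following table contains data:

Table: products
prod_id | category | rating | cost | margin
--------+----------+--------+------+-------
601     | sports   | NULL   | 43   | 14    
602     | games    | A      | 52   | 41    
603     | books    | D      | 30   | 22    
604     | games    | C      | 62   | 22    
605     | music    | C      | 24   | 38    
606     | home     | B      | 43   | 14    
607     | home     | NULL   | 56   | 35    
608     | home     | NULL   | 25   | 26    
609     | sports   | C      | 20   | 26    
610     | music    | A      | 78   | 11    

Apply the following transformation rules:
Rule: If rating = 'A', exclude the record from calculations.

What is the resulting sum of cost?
303

Step 1: Identify records where rating = 'A'
Step 2: The excluded records sum to 130
Step 3: Original total cost = 433
Step 4: Remaining total = 433 - 130 = 303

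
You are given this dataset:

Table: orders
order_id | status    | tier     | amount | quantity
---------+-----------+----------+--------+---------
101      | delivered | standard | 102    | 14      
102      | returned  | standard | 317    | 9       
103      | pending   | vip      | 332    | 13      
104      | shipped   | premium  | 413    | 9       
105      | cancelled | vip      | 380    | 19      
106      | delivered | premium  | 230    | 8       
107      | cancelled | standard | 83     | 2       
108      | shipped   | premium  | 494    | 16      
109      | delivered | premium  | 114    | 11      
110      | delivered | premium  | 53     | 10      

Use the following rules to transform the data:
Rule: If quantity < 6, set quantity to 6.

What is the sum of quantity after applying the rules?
115

Step 1: 1 records have quantity < 6
Step 2: These records originally summed to 2
Step 3: After setting to minimum: 1 × 6 = 6
Step 4: Unaffected records sum: 109
Step 5: Final sum = 6 + 109 = 115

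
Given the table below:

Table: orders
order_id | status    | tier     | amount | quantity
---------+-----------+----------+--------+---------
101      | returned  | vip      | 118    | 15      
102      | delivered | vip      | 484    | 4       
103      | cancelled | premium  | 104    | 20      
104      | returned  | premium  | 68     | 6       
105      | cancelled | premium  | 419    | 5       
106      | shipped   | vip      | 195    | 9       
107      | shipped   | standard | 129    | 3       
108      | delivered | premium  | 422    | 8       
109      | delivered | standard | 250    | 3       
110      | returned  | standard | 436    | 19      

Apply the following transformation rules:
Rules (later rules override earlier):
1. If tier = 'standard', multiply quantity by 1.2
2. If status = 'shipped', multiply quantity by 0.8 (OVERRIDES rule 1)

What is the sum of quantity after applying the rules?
94.0

Step 1: Rule 2 takes priority for records with status = 'shipped'
  - 2 records: 12 × 0.8 = 9.6
Step 2: Rule 1 applies to remaining records with tier = 'standard'
  - 2 records: 22 × 1.2 = 26.4
Step 3: Other records unchanged: 58
Step 4: Final sum = 9.6 + 26.4 + 58 = 94.0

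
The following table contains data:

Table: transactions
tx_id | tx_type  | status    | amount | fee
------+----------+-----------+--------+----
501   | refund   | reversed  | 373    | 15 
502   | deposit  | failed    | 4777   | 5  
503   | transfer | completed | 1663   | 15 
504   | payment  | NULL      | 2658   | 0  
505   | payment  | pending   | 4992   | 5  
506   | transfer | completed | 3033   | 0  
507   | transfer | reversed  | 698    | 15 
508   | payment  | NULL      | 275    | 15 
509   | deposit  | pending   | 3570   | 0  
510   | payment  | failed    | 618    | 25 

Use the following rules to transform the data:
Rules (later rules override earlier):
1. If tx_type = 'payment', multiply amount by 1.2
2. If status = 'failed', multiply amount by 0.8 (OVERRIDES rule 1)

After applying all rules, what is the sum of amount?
23163.0

Step 1: Rule 2 takes priority for records with status = 'failed'
  - 2 records: 5395 × 0.8 = 4316.0
Step 2: Rule 1 applies to remaining records with tx_type = 'payment'
  - 3 records: 7925 × 1.2 = 9510.0
Step 3: Other records unchanged: 9337
Step 4: Final sum = 4316.0 + 9510.0 + 9337 = 23163.0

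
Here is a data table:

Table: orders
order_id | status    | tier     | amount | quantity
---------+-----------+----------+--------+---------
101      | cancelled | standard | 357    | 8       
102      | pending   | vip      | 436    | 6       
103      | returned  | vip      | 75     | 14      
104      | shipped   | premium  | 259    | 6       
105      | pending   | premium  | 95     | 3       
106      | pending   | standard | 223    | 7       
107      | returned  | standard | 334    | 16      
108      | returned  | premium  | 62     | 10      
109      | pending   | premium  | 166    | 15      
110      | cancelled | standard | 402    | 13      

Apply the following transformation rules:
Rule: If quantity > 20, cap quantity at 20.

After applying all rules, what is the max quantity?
16

Step 1: Original maximum quantity = 16
Step 2: Check cap of 20 against maximum
Step 3: No records exceed the cap (max 16 <= cap 20), so no capping applies
Step 4: Maximum after transformation = 16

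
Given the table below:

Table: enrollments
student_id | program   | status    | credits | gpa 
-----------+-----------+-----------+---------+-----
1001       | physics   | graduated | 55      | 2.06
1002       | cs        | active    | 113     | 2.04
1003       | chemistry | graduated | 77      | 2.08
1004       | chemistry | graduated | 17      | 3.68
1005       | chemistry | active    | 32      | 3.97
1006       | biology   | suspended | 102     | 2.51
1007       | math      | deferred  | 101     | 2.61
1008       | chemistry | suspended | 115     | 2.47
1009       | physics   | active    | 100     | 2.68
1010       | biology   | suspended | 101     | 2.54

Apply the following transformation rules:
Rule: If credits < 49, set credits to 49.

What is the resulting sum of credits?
862

Step 1: 2 records have credits < 49
Step 2: These records originally summed to 49
Step 3: After setting to minimum: 2 × 49 = 98
Step 4: Unaffected records sum: 764
Step 5: Final sum = 98 + 764 = 862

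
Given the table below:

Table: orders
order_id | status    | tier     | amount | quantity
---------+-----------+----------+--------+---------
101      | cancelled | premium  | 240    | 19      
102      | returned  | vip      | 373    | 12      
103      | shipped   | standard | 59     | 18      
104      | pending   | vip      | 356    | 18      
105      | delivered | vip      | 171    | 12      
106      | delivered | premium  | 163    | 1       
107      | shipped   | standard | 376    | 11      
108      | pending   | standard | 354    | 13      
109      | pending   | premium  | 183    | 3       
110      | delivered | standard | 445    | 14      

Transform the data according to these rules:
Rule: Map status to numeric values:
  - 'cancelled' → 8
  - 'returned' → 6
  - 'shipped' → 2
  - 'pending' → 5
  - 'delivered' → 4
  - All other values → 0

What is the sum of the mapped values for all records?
45

Step 1: Apply mapping to each record
Step 2: Count by status:
  'cancelled': 1 records × 8 = 8
  'returned': 1 records × 6 = 6
  'shipped': 2 records × 2 = 4
  'pending': 3 records × 5 = 15
  'delivered': 3 records × 4 = 12
Step 3: Sum all mapped values = 45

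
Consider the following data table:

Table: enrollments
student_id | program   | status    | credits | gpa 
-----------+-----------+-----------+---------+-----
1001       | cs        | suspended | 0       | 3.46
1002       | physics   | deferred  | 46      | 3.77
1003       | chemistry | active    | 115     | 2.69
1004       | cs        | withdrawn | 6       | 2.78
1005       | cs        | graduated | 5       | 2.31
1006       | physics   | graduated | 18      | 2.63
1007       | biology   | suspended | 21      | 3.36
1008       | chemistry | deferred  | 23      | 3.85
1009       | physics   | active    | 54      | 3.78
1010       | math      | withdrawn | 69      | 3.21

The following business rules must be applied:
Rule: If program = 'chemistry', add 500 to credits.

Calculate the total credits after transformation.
1357

Step 1: Count records where program = 'chemistry': 2
Step 2: Total bonus added: 2 × 500 = 1000
Step 3: Original sum of credits: 357
Step 4: Final sum = 357 + 1000 = 1357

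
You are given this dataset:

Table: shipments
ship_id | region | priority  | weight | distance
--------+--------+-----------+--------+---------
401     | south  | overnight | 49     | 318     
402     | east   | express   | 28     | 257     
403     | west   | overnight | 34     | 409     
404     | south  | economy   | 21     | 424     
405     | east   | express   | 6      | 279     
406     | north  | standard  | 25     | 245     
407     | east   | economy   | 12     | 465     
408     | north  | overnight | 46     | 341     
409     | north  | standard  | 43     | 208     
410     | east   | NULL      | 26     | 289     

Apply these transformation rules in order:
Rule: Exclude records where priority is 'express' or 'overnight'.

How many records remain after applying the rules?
5

Step 1: Count records to exclude
  - 2 (express) + 3 (overnight) = 5 records
Step 2: Total records: 10
Step 3: Remaining = 10 - 5 = 5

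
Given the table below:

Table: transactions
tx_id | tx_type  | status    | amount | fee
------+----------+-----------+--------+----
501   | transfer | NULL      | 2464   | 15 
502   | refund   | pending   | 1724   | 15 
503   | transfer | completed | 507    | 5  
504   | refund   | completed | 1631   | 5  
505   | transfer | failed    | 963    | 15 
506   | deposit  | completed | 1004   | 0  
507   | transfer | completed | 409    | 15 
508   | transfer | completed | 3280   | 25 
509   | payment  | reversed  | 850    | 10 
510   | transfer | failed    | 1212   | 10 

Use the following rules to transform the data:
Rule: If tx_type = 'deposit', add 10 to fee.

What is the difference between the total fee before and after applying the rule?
10

Step 1: Original sum of fee = 115
Step 2: 1 records have tx_type = 'deposit'
Step 3: Each affected record changes by 10
Step 4: Total change = 1 × 10 = 10
Step 5: New sum = 115 + 10 = 125
Step 6: Difference = |125 - 115| = 10
        (Sum increased by 10)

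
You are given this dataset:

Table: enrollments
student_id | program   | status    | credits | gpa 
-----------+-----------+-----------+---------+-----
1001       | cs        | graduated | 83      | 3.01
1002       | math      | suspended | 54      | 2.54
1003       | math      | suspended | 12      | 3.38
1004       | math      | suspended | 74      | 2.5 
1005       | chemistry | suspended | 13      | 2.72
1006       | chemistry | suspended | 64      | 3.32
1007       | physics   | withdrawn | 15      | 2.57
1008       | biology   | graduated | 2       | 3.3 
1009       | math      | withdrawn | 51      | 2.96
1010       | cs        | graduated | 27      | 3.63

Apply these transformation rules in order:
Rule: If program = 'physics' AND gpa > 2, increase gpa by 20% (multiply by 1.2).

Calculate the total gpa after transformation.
30.44

Step 1: Find records where program = 'physics' AND gpa > 2
Step 2: 1 records match, summing to 2.57
Step 3: After multiplier: 2.57 × 1.2 = 3.08
Step 4: Unaffected records sum: 27.36
Step 5: Final sum = 3.08 + 27.36 = 30.44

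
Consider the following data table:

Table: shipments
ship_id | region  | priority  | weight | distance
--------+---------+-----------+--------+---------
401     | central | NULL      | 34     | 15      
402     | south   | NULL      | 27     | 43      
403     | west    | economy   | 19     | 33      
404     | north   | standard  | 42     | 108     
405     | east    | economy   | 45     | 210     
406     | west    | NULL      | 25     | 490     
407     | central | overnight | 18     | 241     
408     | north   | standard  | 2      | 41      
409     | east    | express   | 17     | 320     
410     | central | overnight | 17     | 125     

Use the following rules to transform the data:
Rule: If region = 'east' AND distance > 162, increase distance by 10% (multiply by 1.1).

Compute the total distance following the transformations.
1679.0

Step 1: Find records where region = 'east' AND distance > 162
Step 2: 2 records match, summing to 530
Step 3: After multiplier: 530 × 1.1 = 583.0
Step 4: Unaffected records sum: 1096
Step 5: Final sum = 583.0 + 1096 = 1679.0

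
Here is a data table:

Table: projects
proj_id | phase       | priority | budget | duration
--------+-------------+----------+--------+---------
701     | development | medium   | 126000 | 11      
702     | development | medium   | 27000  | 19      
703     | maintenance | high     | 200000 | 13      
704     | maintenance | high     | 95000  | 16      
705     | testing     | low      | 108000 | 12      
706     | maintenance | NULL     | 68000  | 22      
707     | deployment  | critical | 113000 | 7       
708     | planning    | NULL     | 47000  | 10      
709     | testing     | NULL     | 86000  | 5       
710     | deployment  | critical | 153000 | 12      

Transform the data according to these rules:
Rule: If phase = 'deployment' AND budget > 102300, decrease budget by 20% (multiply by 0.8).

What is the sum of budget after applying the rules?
969800.0

Step 1: Find records where phase = 'deployment' AND budget > 102300
Step 2: 2 records match, summing to 266000
Step 3: After multiplier: 266000 × 0.8 = 212800.0
Step 4: Unaffected records sum: 757000
Step 5: Final sum = 212800.0 + 757000 = 969800.0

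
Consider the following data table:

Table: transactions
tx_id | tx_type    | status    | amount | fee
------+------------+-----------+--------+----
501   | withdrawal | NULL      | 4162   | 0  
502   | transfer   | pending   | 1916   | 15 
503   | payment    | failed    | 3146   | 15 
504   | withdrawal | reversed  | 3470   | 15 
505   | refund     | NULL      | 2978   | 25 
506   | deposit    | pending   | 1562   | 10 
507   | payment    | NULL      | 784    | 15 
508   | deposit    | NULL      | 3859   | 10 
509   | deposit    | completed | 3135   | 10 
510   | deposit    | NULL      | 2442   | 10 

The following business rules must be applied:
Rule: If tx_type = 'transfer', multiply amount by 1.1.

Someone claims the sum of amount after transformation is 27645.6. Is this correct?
Yes, the result is correct.

Step 1: Calculate the correct sum after transformation
Step 2: Apply multiplier 1.1 to records where tx_type = 'transfer'
Step 3: Correct result = 27645.6
Step 4: Claimed result = 27645.6
Step 5: 27645.6 = 27645.6 ✓
Conclusion: The claimed result is correct.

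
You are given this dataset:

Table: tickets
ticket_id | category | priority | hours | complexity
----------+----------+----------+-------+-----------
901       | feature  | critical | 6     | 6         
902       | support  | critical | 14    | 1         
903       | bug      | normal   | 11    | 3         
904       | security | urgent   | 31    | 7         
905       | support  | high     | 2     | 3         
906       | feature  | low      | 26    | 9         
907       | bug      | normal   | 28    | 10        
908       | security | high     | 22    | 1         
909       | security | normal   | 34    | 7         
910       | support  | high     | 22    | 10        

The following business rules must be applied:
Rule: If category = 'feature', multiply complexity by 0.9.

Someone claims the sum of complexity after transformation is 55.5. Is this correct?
Yes, the result is correct.

Step 1: Calculate the correct sum after transformation
Step 2: Apply multiplier 0.9 to records where category = 'feature'
Step 3: Correct result = 55.5
Step 4: Claimed result = 55.5
Step 5: 55.5 = 55.5 ✓
Conclusion: The claimed result is correct.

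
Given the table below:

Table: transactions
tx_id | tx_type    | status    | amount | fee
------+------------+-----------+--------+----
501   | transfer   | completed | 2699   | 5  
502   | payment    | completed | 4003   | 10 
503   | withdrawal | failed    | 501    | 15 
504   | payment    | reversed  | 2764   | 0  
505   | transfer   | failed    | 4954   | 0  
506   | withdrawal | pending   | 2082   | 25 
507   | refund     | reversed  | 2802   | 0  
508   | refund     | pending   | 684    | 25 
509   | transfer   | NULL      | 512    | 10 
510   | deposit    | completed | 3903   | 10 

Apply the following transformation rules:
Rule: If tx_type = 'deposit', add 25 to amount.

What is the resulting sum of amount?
24929

Step 1: Count records where tx_type = 'deposit': 1
Step 2: Total bonus added: 1 × 25 = 25
Step 3: Original sum of amount: 24904
Step 4: Final sum = 24904 + 25 = 24929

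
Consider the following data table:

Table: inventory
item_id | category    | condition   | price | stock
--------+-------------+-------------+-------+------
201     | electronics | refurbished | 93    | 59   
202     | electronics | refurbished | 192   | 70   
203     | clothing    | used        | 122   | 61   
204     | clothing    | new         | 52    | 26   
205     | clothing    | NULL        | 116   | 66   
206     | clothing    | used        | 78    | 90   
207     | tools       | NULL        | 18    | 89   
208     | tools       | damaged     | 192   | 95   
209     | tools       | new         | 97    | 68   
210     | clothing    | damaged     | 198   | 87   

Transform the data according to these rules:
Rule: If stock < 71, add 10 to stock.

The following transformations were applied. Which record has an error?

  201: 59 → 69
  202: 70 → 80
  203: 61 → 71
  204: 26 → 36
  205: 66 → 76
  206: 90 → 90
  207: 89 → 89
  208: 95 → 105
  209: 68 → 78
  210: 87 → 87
Record 208 has an error. The correct transformed value should be 95, not 105.

Step 1: Check each record against the rule
Step 2: Record 208 has stock = 95
Step 3: Since 95 >= 71, the bonus should not have been applied
Step 4: Correct value = 95, but claimed value = 105
Conclusion: Record 208 has the error.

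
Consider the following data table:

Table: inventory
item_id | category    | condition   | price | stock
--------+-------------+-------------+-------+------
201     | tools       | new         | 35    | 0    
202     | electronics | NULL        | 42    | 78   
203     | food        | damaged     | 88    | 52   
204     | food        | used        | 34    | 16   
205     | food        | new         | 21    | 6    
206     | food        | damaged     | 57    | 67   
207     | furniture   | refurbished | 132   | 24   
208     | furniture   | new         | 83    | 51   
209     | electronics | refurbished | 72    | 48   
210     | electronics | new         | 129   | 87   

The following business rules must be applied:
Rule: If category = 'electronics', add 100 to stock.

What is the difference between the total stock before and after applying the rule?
300

Step 1: Original sum of stock = 429
Step 2: 3 records have category = 'electronics'
Step 3: Each affected record changes by 100
Step 4: Total change = 3 × 100 = 300
Step 5: New sum = 429 + 300 = 729
Step 6: Difference = |729 - 429| = 300
        (Sum increased by 300)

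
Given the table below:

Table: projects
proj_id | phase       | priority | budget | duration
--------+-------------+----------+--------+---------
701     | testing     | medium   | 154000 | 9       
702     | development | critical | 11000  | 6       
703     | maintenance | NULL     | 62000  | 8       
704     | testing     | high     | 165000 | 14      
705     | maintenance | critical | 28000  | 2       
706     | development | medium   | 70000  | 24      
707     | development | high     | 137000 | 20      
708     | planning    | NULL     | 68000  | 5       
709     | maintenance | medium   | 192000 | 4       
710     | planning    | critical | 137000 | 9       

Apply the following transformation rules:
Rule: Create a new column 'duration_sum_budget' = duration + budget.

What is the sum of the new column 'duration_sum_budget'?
1024101

Step 1: For each record, compute duration + budget
Example calculations:
  9 + 154000 = 154009
  6 + 11000 = 11006
  8 + 62000 = 62008
  ...
Step 2: Sum all derived values
Step 3: Total = 1024101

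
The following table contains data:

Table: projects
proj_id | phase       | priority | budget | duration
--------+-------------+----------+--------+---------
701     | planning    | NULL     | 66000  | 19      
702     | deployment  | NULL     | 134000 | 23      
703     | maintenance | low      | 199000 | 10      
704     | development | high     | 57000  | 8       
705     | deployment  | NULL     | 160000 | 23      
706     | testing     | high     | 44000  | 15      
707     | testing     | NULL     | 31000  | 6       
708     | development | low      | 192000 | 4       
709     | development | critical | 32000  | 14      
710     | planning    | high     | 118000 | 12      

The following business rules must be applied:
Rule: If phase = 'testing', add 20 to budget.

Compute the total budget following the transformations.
1033040

Step 1: Count records where phase = 'testing': 2
Step 2: Total bonus added: 2 × 20 = 40
Step 3: Original sum of budget: 1033000
Step 4: Final sum = 1033000 + 40 = 1033040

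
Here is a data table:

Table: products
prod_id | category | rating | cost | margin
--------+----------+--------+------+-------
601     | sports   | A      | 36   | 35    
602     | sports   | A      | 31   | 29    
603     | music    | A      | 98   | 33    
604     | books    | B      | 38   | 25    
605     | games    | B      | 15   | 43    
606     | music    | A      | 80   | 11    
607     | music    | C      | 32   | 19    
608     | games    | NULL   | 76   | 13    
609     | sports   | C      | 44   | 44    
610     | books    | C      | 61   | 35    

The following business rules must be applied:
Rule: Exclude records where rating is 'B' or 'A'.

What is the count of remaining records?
4

Step 1: Count records to exclude
  - 2 (B) + 4 (A) = 6 records
Step 2: Total records: 10
Step 3: Remaining = 10 - 6 = 4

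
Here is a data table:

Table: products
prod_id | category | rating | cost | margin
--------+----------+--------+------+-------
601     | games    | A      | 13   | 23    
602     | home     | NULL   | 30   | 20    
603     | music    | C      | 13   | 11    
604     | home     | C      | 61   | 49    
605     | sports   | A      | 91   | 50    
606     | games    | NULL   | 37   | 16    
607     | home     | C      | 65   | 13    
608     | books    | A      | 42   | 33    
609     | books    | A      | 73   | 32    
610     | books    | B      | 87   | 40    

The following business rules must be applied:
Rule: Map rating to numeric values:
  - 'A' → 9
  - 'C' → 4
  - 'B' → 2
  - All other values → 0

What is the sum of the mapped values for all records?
50

Step 1: Apply mapping to each record
Step 2: Count by status:
  'A': 4 records × 9 = 36
  'C': 3 records × 4 = 12
  'B': 1 records × 2 = 2
Step 3: Sum all mapped values = 50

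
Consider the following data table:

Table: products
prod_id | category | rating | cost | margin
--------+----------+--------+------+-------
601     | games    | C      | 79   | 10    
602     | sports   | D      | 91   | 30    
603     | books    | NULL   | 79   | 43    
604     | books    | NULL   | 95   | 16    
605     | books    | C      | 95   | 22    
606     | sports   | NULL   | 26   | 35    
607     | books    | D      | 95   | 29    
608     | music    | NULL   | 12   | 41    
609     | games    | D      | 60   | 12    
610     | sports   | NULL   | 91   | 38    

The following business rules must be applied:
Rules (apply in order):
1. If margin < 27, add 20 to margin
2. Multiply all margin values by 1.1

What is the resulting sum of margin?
391.6

Step 1: Apply Rule 1 - Add 20 to records with margin < 27
  - 4 records affected: 60 + (4 × 20) = 140
  - Unaffected records: 216
  - Sum after Rule 1: 356
Step 2: Apply Rule 2 - Multiply all by 1.1
  - 356 × 1.1 = 391.6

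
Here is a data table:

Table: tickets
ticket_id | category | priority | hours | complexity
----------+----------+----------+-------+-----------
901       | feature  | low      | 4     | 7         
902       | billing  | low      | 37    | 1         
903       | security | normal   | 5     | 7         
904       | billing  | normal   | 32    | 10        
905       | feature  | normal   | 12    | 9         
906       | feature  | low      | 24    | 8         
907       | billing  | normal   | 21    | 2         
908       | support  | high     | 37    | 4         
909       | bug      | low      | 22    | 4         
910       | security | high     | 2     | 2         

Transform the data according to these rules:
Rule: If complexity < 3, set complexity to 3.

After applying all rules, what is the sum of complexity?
58

Step 1: 3 records have complexity < 3
Step 2: These records originally summed to 5
Step 3: After setting to minimum: 3 × 3 = 9
Step 4: Unaffected records sum: 49
Step 5: Final sum = 9 + 49 = 58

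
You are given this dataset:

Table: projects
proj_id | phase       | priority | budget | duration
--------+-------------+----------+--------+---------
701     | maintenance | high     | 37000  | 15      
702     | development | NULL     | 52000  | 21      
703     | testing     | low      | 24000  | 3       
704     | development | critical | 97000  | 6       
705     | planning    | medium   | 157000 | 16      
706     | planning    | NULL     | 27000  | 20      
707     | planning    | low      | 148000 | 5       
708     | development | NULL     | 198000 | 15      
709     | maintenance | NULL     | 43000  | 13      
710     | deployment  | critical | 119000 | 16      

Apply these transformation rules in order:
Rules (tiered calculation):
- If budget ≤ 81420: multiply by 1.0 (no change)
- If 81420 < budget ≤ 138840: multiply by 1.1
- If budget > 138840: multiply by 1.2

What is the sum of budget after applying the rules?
1024200.0

Step 1: Tier 1 (budget ≤ 81420): 5 records, sum = 183000 × 1.0 = 183000.0
Step 2: Tier 2 (81420 < budget ≤ 138840): 2 records, sum = 216000 × 1.1 = 237600.0
Step 3: Tier 3 (budget > 138840): 3 records, sum = 503000 × 1.2 = 603600.0
Step 4: Final sum = 183000.0 + 237600.0 + 603600.0 = 1024200.0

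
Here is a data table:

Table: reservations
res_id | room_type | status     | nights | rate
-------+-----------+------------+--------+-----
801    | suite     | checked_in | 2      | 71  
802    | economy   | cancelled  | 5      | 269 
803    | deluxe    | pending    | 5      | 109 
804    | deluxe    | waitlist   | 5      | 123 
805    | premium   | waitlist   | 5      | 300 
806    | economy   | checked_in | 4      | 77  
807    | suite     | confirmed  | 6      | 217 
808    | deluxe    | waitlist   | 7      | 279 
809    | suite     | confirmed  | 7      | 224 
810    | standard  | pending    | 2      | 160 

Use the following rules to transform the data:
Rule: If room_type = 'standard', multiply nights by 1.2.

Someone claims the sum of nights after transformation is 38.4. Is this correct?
No, the correct result is 48.4.

Step 1: Calculate the correct sum after transformation
Step 2: Apply multiplier 1.2 to records where room_type = 'standard'
Step 3: Correct result = 48.4
Step 4: Claimed result = 38.4
Step 5: 48.4 ≠ 38.4
Conclusion: The claimed result is incorrect. The correct answer is 48.4.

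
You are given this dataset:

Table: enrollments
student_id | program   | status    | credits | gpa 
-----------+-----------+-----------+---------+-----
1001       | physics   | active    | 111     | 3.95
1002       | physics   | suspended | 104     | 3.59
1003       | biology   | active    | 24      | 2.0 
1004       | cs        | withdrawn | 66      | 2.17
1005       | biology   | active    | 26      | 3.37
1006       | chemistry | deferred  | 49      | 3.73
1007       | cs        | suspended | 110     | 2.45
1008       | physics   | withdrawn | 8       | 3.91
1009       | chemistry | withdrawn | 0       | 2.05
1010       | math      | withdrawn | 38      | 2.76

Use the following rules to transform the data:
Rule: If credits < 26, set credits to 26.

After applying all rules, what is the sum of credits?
582

Step 1: 3 records have credits < 26
Step 2: These records originally summed to 32
Step 3: After setting to minimum: 3 × 26 = 78
Step 4: Unaffected records sum: 504
Step 5: Final sum = 78 + 504 = 582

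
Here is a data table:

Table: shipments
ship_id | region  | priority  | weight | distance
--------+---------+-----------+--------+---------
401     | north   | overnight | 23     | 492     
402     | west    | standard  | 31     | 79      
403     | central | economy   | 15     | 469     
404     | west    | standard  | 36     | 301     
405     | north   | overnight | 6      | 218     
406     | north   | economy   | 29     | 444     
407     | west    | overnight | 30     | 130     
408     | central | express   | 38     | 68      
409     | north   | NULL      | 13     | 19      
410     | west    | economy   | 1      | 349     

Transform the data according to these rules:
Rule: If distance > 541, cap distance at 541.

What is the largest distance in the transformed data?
492

Step 1: Original maximum distance = 492
Step 2: Check cap of 541 against maximum
Step 3: No records exceed the cap (max 492 <= cap 541), so no capping applies
Step 4: Maximum after transformation = 492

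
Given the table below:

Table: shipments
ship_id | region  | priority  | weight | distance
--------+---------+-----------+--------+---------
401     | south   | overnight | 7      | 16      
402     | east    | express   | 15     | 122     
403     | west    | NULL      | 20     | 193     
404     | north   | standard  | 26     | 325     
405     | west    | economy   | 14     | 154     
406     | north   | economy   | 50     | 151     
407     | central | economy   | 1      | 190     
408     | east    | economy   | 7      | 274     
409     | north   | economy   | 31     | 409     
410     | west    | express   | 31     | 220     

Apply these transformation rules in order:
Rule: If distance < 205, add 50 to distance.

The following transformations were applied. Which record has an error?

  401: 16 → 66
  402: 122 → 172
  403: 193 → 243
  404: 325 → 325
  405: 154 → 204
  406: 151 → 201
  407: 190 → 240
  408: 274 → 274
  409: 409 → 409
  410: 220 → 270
Record 410 has an error. The correct transformed value should be 220, not 270.

Step 1: Check each record against the rule
Step 2: Record 410 has distance = 220
Step 3: Since 220 >= 205, the bonus should not have been applied
Step 4: Correct value = 220, but claimed value = 270
Conclusion: Record 410 has the error.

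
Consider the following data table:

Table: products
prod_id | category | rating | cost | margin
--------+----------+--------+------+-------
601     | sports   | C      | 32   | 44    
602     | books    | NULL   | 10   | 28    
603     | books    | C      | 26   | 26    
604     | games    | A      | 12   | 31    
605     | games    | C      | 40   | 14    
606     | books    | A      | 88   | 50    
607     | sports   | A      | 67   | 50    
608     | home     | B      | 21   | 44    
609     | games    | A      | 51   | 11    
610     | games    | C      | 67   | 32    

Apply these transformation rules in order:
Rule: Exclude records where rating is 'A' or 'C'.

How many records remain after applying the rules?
2

Step 1: Count records to exclude
  - 4 (A) + 4 (C) = 8 records
Step 2: Total records: 10
Step 3: Remaining = 10 - 8 = 2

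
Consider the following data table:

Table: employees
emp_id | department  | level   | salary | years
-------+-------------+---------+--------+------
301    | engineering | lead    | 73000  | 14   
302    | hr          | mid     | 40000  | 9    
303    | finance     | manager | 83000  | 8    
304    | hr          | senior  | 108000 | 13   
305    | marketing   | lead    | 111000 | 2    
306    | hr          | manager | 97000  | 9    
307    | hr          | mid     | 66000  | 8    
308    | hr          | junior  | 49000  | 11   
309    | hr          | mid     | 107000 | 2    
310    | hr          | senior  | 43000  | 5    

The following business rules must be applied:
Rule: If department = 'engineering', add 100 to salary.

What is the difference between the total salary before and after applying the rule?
100

Step 1: Original sum of salary = 777000
Step 2: 1 records have department = 'engineering'
Step 3: Each affected record changes by 100
Step 4: Total change = 1 × 100 = 100
Step 5: New sum = 777000 + 100 = 777100
Step 6: Difference = |777100 - 777000| = 100
        (Sum increased by 100)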